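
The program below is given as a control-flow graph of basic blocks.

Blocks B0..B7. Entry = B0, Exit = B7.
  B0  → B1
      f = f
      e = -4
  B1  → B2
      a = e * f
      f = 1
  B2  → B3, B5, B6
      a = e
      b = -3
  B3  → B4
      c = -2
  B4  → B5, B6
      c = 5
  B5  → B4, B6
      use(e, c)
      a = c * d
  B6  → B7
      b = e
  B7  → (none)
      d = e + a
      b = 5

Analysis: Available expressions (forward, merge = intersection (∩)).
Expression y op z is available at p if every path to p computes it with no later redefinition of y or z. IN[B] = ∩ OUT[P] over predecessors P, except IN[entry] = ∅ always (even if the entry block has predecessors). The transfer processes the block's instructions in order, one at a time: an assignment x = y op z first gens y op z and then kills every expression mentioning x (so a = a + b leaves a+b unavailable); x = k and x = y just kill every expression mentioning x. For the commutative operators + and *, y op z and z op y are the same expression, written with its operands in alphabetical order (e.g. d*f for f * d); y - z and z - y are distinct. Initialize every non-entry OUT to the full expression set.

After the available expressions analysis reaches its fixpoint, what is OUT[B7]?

Answer: {a+e}

Trace:
Converged values:
  B0:   IN={}   OUT={}
  B1:   IN={}   OUT={}
  B2:   IN={}   OUT={}
  B3:   IN={}   OUT={}
  B4:   IN={}   OUT={}
  B5:   IN={}   OUT={c*d}
  B6:   IN={}   OUT={}
  B7:   IN={}   OUT={a+e}

Merge at B7: IN[B7] = OUT[B6] = {}
Applying B7's transfer function to that IN value gives OUT[B7] (row B7 above).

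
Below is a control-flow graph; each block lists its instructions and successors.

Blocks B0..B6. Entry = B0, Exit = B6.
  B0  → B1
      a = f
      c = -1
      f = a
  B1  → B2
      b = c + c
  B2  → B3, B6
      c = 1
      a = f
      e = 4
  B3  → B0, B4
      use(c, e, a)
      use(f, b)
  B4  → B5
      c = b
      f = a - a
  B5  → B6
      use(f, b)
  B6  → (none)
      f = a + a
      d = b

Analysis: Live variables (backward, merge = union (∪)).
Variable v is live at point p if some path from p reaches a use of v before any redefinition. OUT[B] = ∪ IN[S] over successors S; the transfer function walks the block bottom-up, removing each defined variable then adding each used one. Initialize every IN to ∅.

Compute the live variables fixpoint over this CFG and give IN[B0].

Answer: {f}

Trace:
Converged values:
  B0: | IN={f} | OUT={c, f}
  B1: | IN={c, f} | OUT={b, f}
  B2: | IN={b, f} | OUT={a, b, c, e, f}
  B3: | IN={a, b, c, e, f} | OUT={a, b, f}
  B4: | IN={a, b} | OUT={a, b, f}
  B5: | IN={a, b, f} | OUT={a, b}
  B6: | IN={a, b} | OUT={}

Merge at B0: OUT[B0] = IN[B1] = {c, f}
Applying B0's transfer function to that OUT value gives IN[B0] (row B0 above).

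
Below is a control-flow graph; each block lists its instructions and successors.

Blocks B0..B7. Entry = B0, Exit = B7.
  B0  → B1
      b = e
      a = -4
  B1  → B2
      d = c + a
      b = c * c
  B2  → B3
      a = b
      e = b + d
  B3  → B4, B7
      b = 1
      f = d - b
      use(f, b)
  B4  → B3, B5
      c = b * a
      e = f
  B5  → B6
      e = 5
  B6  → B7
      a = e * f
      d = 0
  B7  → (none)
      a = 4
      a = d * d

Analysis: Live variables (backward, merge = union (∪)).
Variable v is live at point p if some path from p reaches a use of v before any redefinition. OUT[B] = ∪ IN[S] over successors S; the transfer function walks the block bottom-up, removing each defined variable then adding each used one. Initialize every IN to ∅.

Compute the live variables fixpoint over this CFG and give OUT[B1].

Answer: {b, d}

Trace:
Per-block solution:
  B0: | IN={c, e} | OUT={a, c}
  B1: | IN={a, c} | OUT={b, d}
  B2: | IN={b, d} | OUT={a, d}
  B3: | IN={a, d} | OUT={a, b, d, f}
  B4: | IN={a, b, d, f} | OUT={a, d, f}
  B5: | IN={f} | OUT={e, f}
  B6: | IN={e, f} | OUT={d}
  B7: | IN={d} | OUT={}

Merge at B1: OUT[B1] = IN[B2] = {b, d}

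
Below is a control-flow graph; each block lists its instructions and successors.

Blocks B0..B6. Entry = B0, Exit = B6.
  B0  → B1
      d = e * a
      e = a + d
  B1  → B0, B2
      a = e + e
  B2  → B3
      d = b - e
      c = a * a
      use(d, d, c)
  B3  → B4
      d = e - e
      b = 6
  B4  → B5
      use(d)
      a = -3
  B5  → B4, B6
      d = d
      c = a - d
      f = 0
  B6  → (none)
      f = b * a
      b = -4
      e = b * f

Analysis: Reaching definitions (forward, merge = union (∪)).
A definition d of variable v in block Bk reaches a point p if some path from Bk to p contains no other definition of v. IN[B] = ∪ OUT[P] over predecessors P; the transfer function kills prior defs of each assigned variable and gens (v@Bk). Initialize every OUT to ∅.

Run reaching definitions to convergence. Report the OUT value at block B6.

Per-block solution:
  B0:  IN={a@B1, d@B0, e@B0}  OUT={a@B1, d@B0, e@B0}
  B1:  IN={a@B1, d@B0, e@B0}  OUT={a@B1, d@B0, e@B0}
  B2:  IN={a@B1, d@B0, e@B0}  OUT={a@B1, c@B2, d@B2, e@B0}
  B3:  IN={a@B1, c@B2, d@B2, e@B0}  OUT={a@B1, b@B3, c@B2, d@B3, e@B0}
  B4:  IN={a@B1, a@B4, b@B3, c@B2, c@B5, d@B3, d@B5, e@B0, f@B5}  OUT={a@B4, b@B3, c@B2, c@B5, d@B3, d@B5, e@B0, f@B5}
  B5:  IN={a@B4, b@B3, c@B2, c@B5, d@B3, d@B5, e@B0, f@B5}  OUT={a@B4, b@B3, c@B5, d@B5, e@B0, f@B5}
  B6:  IN={a@B4, b@B3, c@B5, d@B5, e@B0, f@B5}  OUT={a@B4, b@B6, c@B5, d@B5, e@B6, f@B6}

Merge at B6: IN[B6] = OUT[B5] = {a@B4, b@B3, c@B5, d@B5, e@B0, f@B5}
Applying B6's transfer function to that IN value gives OUT[B6] (row B6 above).

Answer: {a@B4, b@B6, c@B5, d@B5, e@B6, f@B6}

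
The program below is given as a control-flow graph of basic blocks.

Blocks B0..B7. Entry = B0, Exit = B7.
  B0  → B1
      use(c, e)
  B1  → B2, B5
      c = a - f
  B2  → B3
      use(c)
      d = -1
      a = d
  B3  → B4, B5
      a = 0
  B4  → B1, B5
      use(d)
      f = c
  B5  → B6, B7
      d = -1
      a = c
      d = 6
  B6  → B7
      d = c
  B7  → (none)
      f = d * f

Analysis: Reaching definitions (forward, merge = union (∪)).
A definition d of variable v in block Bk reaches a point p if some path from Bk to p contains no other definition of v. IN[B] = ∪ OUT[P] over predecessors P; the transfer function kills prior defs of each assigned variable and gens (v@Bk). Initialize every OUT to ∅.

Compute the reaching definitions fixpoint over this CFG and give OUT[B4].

Per-block solution:
  B0: | IN={} | OUT={}
  B1: | IN={a@B3, c@B1, d@B2, f@B4} | OUT={a@B3, c@B1, d@B2, f@B4}
  B2: | IN={a@B3, c@B1, d@B2, f@B4} | OUT={a@B2, c@B1, d@B2, f@B4}
  B3: | IN={a@B2, c@B1, d@B2, f@B4} | OUT={a@B3, c@B1, d@B2, f@B4}
  B4: | IN={a@B3, c@B1, d@B2, f@B4} | OUT={a@B3, c@B1, d@B2, f@B4}
  B5: | IN={a@B3, c@B1, d@B2, f@B4} | OUT={a@B5, c@B1, d@B5, f@B4}
  B6: | IN={a@B5, c@B1, d@B5, f@B4} | OUT={a@B5, c@B1, d@B6, f@B4}
  B7: | IN={a@B5, c@B1, d@B5, d@B6, f@B4} | OUT={a@B5, c@B1, d@B5, d@B6, f@B7}

Merge at B4: IN[B4] = OUT[B3] = {a@B3, c@B1, d@B2, f@B4}
Applying B4's transfer function to that IN value gives OUT[B4] (row B4 above).

Answer: {a@B3, c@B1, d@B2, f@B4}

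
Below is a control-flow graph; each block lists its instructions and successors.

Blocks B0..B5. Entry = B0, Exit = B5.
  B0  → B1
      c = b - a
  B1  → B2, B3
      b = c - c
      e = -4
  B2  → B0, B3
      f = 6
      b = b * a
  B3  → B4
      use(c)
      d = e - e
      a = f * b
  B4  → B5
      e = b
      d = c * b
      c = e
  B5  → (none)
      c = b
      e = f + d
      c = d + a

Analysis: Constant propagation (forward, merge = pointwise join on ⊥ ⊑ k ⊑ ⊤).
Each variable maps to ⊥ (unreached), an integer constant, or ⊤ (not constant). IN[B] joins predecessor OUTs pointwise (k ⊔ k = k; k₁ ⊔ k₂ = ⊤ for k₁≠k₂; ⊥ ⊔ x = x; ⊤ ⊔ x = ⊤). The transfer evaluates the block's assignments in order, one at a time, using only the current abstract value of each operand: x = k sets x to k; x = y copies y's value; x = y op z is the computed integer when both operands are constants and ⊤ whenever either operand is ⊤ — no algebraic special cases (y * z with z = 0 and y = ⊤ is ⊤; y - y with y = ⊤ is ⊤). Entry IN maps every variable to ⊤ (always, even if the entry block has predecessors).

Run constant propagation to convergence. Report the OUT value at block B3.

Answer: {a: ⊤, b: ⊤, c: ⊤, d: 0, e: -4, f: ⊤}

Working:
Converged values:
  B0:   IN=(all ⊤)   OUT=(all ⊤)
  B1:   IN=(all ⊤)   OUT={e:-4; rest ⊤}
  B2:   IN={e:-4; rest ⊤}   OUT={e:-4, f:6; rest ⊤}
  B3:   IN={e:-4; rest ⊤}   OUT={d:0, e:-4; rest ⊤}
  B4:   IN={d:0, e:-4; rest ⊤}   OUT=(all ⊤)
  B5:   IN=(all ⊤)   OUT=(all ⊤)

Merge at B3: IN[B3] = OUT[B1] ⊔ OUT[B2] = {a: ⊤, b: ⊤, c: ⊤, d: ⊤, e: -4, f: ⊤}
Applying B3's transfer function to that IN value gives OUT[B3] (row B3 above).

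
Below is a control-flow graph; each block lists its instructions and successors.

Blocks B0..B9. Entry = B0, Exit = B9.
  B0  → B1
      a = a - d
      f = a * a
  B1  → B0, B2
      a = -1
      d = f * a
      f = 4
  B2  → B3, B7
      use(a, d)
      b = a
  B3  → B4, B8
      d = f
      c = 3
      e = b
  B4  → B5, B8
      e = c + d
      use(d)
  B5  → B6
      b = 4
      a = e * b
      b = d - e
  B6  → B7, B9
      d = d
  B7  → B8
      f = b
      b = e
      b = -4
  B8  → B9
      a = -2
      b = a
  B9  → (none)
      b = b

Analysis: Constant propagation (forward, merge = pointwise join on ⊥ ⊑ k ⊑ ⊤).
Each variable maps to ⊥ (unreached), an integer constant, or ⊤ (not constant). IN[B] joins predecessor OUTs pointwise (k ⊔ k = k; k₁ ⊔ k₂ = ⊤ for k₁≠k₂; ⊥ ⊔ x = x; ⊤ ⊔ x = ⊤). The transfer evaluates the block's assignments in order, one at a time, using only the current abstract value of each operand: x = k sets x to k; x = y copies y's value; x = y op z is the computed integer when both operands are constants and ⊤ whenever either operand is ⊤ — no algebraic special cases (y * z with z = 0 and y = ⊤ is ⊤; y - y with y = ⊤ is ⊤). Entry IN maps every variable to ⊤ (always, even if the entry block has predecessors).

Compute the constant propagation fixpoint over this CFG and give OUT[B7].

Answer: {a: ⊤, b: -4, c: ⊤, d: ⊤, e: ⊤, f: ⊤}

Derivation:
Per-block solution:
  B0: | IN=(all ⊤) | OUT=(all ⊤)
  B1: | IN=(all ⊤) | OUT={a:-1, f:4; rest ⊤}
  B2: | IN={a:-1, f:4; rest ⊤} | OUT={a:-1, b:-1, f:4; rest ⊤}
  B3: | IN={a:-1, b:-1, f:4; rest ⊤} | OUT={a:-1, b:-1, c:3, d:4, e:-1, f:4; rest ⊤}
  B4: | IN={a:-1, b:-1, c:3, d:4, e:-1, f:4; rest ⊤} | OUT={a:-1, b:-1, c:3, d:4, e:7, f:4; rest ⊤}
  B5: | IN={a:-1, b:-1, c:3, d:4, e:7, f:4; rest ⊤} | OUT={a:28, b:-3, c:3, d:4, e:7, f:4; rest ⊤}
  B6: | IN={a:28, b:-3, c:3, d:4, e:7, f:4; rest ⊤} | OUT={a:28, b:-3, c:3, d:4, e:7, f:4; rest ⊤}
  B7: | IN={f:4; rest ⊤} | OUT={b:-4; rest ⊤}
  B8: | IN=(all ⊤) | OUT={a:-2, b:-2; rest ⊤}
  B9: | IN=(all ⊤) | OUT=(all ⊤)

Merge at B7: IN[B7] = OUT[B2] ⊔ OUT[B6] = {a: ⊤, b: ⊤, c: ⊤, d: ⊤, e: ⊤, f: 4}
Applying B7's transfer function to that IN value gives OUT[B7] (row B7 above).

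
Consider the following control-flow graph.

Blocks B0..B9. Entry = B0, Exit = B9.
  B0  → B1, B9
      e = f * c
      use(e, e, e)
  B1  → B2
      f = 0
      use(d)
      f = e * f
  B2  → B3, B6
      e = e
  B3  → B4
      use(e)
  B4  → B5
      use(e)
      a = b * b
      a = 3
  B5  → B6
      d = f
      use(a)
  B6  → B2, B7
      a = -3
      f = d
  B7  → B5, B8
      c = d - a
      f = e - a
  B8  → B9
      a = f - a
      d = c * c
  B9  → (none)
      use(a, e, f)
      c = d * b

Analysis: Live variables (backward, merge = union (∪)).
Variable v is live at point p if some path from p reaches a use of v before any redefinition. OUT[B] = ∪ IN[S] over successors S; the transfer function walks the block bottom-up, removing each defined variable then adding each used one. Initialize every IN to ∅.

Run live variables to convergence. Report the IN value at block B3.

Answer: {b, e, f}

Trace:
Converged values:
  B0:   IN={a, b, c, d, f}   OUT={a, b, d, e, f}
  B1:   IN={b, d, e}   OUT={b, d, e, f}
  B2:   IN={b, d, e, f}   OUT={b, d, e, f}
  B3:   IN={b, e, f}   OUT={b, e, f}
  B4:   IN={b, e, f}   OUT={a, b, e, f}
  B5:   IN={a, b, e, f}   OUT={b, d, e}
  B6:   IN={b, d, e}   OUT={a, b, d, e, f}
  B7:   IN={a, b, d, e}   OUT={a, b, c, e, f}
  B8:   IN={a, b, c, e, f}   OUT={a, b, d, e, f}
  B9:   IN={a, b, d, e, f}   OUT={}

Merge at B3: OUT[B3] = IN[B4] = {b, e, f}
Applying B3's transfer function to that OUT value gives IN[B3] (row B3 above).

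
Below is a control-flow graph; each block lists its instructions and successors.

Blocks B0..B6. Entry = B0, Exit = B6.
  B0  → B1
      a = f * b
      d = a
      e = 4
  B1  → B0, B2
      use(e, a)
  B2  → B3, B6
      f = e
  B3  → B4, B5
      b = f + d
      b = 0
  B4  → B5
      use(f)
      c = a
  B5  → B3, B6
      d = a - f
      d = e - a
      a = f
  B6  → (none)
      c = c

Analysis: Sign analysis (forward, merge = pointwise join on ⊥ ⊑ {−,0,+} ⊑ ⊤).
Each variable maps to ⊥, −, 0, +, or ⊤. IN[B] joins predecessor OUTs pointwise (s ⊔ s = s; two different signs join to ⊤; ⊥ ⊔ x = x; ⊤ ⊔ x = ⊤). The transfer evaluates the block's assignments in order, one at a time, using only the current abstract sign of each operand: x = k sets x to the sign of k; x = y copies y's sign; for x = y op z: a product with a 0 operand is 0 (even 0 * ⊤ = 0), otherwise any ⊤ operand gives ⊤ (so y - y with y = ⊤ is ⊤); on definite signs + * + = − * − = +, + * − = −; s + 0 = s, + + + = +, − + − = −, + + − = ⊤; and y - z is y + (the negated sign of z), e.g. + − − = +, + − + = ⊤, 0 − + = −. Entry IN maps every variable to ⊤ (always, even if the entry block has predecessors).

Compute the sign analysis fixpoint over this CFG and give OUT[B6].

Per-block solution:
  B0: | IN=(all ⊤) | OUT={e:+; rest ⊤}
  B1: | IN={e:+; rest ⊤} | OUT={e:+; rest ⊤}
  B2: | IN={e:+; rest ⊤} | OUT={e:+, f:+; rest ⊤}
  B3: | IN={e:+, f:+; rest ⊤} | OUT={b:0, e:+, f:+; rest ⊤}
  B4: | IN={b:0, e:+, f:+; rest ⊤} | OUT={b:0, e:+, f:+; rest ⊤}
  B5: | IN={b:0, e:+, f:+; rest ⊤} | OUT={a:+, b:0, e:+, f:+; rest ⊤}
  B6: | IN={e:+, f:+; rest ⊤} | OUT={e:+, f:+; rest ⊤}

Merge at B6: IN[B6] = OUT[B2] ⊔ OUT[B5] = {a: ⊤, b: ⊤, c: ⊤, d: ⊤, e: +, f: +}
Applying B6's transfer function to that IN value gives OUT[B6] (row B6 above).

Answer: {a: ⊤, b: ⊤, c: ⊤, d: ⊤, e: +, f: +}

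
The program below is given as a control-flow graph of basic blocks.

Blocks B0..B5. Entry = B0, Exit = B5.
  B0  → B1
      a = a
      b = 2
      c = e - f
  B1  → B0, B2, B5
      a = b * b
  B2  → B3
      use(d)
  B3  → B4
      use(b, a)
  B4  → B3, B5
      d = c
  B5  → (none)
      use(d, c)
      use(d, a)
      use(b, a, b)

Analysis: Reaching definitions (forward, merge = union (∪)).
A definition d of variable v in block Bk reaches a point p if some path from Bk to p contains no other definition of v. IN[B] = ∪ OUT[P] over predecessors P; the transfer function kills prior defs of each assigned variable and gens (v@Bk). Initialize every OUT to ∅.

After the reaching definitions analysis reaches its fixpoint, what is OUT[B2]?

Answer: {a@B1, b@B0, c@B0}

Working:
Converged values:
  B0: | IN={a@B1, b@B0, c@B0} | OUT={a@B0, b@B0, c@B0}
  B1: | IN={a@B0, b@B0, c@B0} | OUT={a@B1, b@B0, c@B0}
  B2: | IN={a@B1, b@B0, c@B0} | OUT={a@B1, b@B0, c@B0}
  B3: | IN={a@B1, b@B0, c@B0, d@B4} | OUT={a@B1, b@B0, c@B0, d@B4}
  B4: | IN={a@B1, b@B0, c@B0, d@B4} | OUT={a@B1, b@B0, c@B0, d@B4}
  B5: | IN={a@B1, b@B0, c@B0, d@B4} | OUT={a@B1, b@B0, c@B0, d@B4}

Merge at B2: IN[B2] = OUT[B1] = {a@B1, b@B0, c@B0}
Applying B2's transfer function to that IN value gives OUT[B2] (row B2 above).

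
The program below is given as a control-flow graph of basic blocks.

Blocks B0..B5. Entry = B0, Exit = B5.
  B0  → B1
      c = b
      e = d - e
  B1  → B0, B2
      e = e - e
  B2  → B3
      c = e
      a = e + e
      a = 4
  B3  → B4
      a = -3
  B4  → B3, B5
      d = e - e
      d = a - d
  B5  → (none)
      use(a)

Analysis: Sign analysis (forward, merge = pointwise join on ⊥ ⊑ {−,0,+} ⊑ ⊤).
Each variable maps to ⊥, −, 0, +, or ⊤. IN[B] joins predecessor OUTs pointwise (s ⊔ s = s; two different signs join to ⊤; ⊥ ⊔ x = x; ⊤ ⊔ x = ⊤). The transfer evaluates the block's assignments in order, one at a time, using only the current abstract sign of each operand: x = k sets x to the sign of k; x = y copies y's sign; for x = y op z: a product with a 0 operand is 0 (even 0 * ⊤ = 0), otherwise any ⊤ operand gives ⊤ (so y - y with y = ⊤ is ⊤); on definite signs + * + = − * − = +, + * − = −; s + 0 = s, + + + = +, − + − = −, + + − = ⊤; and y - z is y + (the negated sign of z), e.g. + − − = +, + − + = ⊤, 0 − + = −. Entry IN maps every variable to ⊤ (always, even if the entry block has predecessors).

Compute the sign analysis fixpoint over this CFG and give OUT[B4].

Converged values:
  B0:   IN=(all ⊤)   OUT=(all ⊤)
  B1:   IN=(all ⊤)   OUT=(all ⊤)
  B2:   IN=(all ⊤)   OUT={a:+; rest ⊤}
  B3:   IN=(all ⊤)   OUT={a:-; rest ⊤}
  B4:   IN={a:-; rest ⊤}   OUT={a:-; rest ⊤}
  B5:   IN={a:-; rest ⊤}   OUT={a:-; rest ⊤}

Merge at B4: IN[B4] = OUT[B3] = {a: -, b: ⊤, c: ⊤, d: ⊤, e: ⊤, f: ⊤}
Applying B4's transfer function to that IN value gives OUT[B4] (row B4 above).

Answer: {a: -, b: ⊤, c: ⊤, d: ⊤, e: ⊤, f: ⊤}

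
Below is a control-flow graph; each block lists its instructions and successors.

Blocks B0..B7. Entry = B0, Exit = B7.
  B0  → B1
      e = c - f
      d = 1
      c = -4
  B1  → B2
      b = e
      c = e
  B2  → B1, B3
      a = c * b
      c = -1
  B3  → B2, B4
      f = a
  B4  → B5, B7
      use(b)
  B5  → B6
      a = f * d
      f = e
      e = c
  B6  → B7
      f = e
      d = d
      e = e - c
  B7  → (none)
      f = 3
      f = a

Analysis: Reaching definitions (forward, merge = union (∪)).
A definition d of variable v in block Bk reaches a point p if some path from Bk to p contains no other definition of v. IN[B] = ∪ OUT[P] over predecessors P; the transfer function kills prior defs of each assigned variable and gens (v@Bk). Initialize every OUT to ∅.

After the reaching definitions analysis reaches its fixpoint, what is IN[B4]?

Answer: {a@B2, b@B1, c@B2, d@B0, e@B0, f@B3}

Trace:
Converged values:
  B0: | IN={} | OUT={c@B0, d@B0, e@B0}
  B1: | IN={a@B2, b@B1, c@B0, c@B2, d@B0, e@B0, f@B3} | OUT={a@B2, b@B1, c@B1, d@B0, e@B0, f@B3}
  B2: | IN={a@B2, b@B1, c@B1, c@B2, d@B0, e@B0, f@B3} | OUT={a@B2, b@B1, c@B2, d@B0, e@B0, f@B3}
  B3: | IN={a@B2, b@B1, c@B2, d@B0, e@B0, f@B3} | OUT={a@B2, b@B1, c@B2, d@B0, e@B0, f@B3}
  B4: | IN={a@B2, b@B1, c@B2, d@B0, e@B0, f@B3} | OUT={a@B2, b@B1, c@B2, d@B0, e@B0, f@B3}
  B5: | IN={a@B2, b@B1, c@B2, d@B0, e@B0, f@B3} | OUT={a@B5, b@B1, c@B2, d@B0, e@B5, f@B5}
  B6: | IN={a@B5, b@B1, c@B2, d@B0, e@B5, f@B5} | OUT={a@B5, b@B1, c@B2, d@B6, e@B6, f@B6}
  B7: | IN={a@B2, a@B5, b@B1, c@B2, d@B0, d@B6, e@B0, e@B6, f@B3, f@B6} | OUT={a@B2, a@B5, b@B1, c@B2, d@B0, d@B6, e@B0, e@B6, f@B7}

Merge at B4: IN[B4] = OUT[B3] = {a@B2, b@B1, c@B2, d@B0, e@B0, f@B3}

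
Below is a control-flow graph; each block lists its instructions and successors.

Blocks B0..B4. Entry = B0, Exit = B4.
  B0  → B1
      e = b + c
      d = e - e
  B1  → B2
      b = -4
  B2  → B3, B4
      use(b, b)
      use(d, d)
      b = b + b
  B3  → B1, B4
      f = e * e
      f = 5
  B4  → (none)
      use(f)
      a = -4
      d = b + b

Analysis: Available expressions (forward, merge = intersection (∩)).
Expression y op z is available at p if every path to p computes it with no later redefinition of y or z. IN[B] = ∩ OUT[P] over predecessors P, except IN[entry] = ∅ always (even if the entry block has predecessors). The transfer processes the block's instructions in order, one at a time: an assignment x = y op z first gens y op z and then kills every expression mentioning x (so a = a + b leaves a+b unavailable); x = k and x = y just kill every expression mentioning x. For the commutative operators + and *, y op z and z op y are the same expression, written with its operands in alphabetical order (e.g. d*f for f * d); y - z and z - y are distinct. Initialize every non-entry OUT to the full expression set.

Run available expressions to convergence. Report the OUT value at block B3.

Answer: {e*e, e-e}

Derivation:
Converged values:
  B0: | IN={} | OUT={b+c, e-e}
  B1: | IN={e-e} | OUT={e-e}
  B2: | IN={e-e} | OUT={e-e}
  B3: | IN={e-e} | OUT={e*e, e-e}
  B4: | IN={e-e} | OUT={b+b, e-e}

Merge at B3: IN[B3] = OUT[B2] = {e-e}
Applying B3's transfer function to that IN value gives OUT[B3] (row B3 above).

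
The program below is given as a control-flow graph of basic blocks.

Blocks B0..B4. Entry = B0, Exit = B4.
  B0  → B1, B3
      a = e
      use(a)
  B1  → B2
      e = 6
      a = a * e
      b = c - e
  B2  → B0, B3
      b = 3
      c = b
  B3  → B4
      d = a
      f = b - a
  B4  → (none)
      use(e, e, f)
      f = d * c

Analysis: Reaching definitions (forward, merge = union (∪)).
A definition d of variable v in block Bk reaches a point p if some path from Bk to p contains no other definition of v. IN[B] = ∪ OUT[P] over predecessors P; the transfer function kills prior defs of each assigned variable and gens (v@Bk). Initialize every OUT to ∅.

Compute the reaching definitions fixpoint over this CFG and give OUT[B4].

Per-block solution:
  B0: | IN={a@B1, b@B2, c@B2, e@B1} | OUT={a@B0, b@B2, c@B2, e@B1}
  B1: | IN={a@B0, b@B2, c@B2, e@B1} | OUT={a@B1, b@B1, c@B2, e@B1}
  B2: | IN={a@B1, b@B1, c@B2, e@B1} | OUT={a@B1, b@B2, c@B2, e@B1}
  B3: | IN={a@B0, a@B1, b@B2, c@B2, e@B1} | OUT={a@B0, a@B1, b@B2, c@B2, d@B3, e@B1, f@B3}
  B4: | IN={a@B0, a@B1, b@B2, c@B2, d@B3, e@B1, f@B3} | OUT={a@B0, a@B1, b@B2, c@B2, d@B3, e@B1, f@B4}

Merge at B4: IN[B4] = OUT[B3] = {a@B0, a@B1, b@B2, c@B2, d@B3, e@B1, f@B3}
Applying B4's transfer function to that IN value gives OUT[B4] (row B4 above).

Answer: {a@B0, a@B1, b@B2, c@B2, d@B3, e@B1, f@B4}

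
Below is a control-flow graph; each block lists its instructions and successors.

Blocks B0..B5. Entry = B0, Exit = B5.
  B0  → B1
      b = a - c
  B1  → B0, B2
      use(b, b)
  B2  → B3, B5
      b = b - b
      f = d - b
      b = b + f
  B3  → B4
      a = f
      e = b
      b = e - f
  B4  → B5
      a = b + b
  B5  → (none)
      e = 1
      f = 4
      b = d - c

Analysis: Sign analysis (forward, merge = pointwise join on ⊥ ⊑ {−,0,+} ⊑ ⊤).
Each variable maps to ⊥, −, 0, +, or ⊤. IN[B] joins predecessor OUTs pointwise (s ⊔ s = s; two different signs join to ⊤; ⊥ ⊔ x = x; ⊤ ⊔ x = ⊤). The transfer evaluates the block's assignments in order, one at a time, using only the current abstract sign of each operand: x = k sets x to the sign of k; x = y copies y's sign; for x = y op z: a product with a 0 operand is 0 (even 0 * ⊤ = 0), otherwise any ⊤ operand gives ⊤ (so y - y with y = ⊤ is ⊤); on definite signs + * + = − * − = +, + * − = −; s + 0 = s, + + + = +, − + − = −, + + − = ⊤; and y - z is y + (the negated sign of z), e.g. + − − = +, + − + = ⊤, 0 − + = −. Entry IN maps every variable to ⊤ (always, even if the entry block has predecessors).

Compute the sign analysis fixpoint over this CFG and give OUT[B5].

Fixpoint table:
  B0:  IN=(all ⊤)  OUT=(all ⊤)
  B1:  IN=(all ⊤)  OUT=(all ⊤)
  B2:  IN=(all ⊤)  OUT=(all ⊤)
  B3:  IN=(all ⊤)  OUT=(all ⊤)
  B4:  IN=(all ⊤)  OUT=(all ⊤)
  B5:  IN=(all ⊤)  OUT={e:+, f:+; rest ⊤}

Merge at B5: IN[B5] = OUT[B2] ⊔ OUT[B4] = {a: ⊤, b: ⊤, c: ⊤, d: ⊤, e: ⊤, f: ⊤}
Applying B5's transfer function to that IN value gives OUT[B5] (row B5 above).

Answer: {a: ⊤, b: ⊤, c: ⊤, d: ⊤, e: +, f: +}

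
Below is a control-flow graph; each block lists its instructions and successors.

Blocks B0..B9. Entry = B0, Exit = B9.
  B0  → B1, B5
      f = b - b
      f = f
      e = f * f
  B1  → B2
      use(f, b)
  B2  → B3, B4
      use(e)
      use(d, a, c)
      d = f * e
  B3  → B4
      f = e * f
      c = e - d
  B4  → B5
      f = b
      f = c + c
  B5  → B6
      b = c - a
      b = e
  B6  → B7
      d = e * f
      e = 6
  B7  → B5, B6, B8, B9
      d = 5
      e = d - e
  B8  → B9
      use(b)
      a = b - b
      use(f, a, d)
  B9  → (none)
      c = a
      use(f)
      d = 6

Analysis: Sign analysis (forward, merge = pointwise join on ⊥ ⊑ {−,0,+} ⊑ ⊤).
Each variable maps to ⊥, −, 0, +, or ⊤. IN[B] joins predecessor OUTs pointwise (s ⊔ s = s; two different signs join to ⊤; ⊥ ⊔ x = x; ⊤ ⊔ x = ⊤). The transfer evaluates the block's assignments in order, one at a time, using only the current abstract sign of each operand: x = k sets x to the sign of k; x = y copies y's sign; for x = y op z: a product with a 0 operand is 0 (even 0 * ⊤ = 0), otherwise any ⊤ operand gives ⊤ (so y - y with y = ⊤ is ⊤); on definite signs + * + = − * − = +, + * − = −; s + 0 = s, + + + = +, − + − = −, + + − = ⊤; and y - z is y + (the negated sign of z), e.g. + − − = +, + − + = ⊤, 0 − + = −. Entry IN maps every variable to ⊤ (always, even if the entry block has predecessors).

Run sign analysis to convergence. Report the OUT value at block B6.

Answer: {a: ⊤, b: ⊤, c: ⊤, d: ⊤, e: +, f: ⊤}

Trace:
Fixpoint table:
  B0:  IN=(all ⊤)  OUT=(all ⊤)
  B1:  IN=(all ⊤)  OUT=(all ⊤)
  B2:  IN=(all ⊤)  OUT=(all ⊤)
  B3:  IN=(all ⊤)  OUT=(all ⊤)
  B4:  IN=(all ⊤)  OUT=(all ⊤)
  B5:  IN=(all ⊤)  OUT=(all ⊤)
  B6:  IN=(all ⊤)  OUT={e:+; rest ⊤}
  B7:  IN={e:+; rest ⊤}  OUT={d:+; rest ⊤}
  B8:  IN={d:+; rest ⊤}  OUT={d:+; rest ⊤}
  B9:  IN={d:+; rest ⊤}  OUT={d:+; rest ⊤}

Merge at B6: IN[B6] = OUT[B5] ⊔ OUT[B7] = {a: ⊤, b: ⊤, c: ⊤, d: ⊤, e: ⊤, f: ⊤}
Applying B6's transfer function to that IN value gives OUT[B6] (row B6 above).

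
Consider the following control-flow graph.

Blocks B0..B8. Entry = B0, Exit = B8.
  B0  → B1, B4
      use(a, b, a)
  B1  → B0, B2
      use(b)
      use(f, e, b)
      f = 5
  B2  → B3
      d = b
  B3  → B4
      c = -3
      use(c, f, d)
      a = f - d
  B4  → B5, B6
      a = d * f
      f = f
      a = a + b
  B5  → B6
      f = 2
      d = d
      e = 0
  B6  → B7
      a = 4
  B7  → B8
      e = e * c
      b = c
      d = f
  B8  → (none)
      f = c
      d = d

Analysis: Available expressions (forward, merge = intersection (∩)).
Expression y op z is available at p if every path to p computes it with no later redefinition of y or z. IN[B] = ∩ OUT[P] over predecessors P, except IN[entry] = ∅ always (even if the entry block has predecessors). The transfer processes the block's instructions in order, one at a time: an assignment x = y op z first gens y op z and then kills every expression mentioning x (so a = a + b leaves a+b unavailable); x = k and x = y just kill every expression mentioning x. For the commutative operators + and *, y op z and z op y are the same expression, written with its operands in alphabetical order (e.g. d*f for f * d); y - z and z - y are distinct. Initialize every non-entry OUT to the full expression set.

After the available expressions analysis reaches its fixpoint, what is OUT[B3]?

Answer: {f-d}

Trace:
Per-block solution:
  B0:  IN={}  OUT={}
  B1:  IN={}  OUT={}
  B2:  IN={}  OUT={}
  B3:  IN={}  OUT={f-d}
  B4:  IN={}  OUT={}
  B5:  IN={}  OUT={}
  B6:  IN={}  OUT={}
  B7:  IN={}  OUT={}
  B8:  IN={}  OUT={}

Merge at B3: IN[B3] = OUT[B2] = {}
Applying B3's transfer function to that IN value gives OUT[B3] (row B3 above).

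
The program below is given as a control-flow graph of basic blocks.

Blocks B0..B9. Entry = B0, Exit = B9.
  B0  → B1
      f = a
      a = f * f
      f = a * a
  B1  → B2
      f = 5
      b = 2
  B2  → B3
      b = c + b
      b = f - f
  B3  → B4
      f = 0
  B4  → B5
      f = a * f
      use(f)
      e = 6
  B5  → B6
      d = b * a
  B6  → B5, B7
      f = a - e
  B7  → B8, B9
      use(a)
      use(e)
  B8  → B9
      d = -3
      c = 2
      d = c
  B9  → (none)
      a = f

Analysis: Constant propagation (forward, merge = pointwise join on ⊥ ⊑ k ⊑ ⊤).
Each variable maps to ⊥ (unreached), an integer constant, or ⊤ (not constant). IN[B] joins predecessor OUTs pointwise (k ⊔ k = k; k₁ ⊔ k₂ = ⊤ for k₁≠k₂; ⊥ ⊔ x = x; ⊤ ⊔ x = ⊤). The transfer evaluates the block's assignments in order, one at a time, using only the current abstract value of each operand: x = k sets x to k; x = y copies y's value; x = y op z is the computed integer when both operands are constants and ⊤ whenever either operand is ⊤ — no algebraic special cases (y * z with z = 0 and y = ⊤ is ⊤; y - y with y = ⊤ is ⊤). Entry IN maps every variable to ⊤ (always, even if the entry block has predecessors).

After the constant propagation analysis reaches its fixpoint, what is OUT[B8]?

Fixpoint table:
  B0: | IN=(all ⊤) | OUT=(all ⊤)
  B1: | IN=(all ⊤) | OUT={b:2, f:5; rest ⊤}
  B2: | IN={b:2, f:5; rest ⊤} | OUT={b:0, f:5; rest ⊤}
  B3: | IN={b:0, f:5; rest ⊤} | OUT={b:0, f:0; rest ⊤}
  B4: | IN={b:0, f:0; rest ⊤} | OUT={b:0, e:6; rest ⊤}
  B5: | IN={b:0, e:6; rest ⊤} | OUT={b:0, e:6; rest ⊤}
  B6: | IN={b:0, e:6; rest ⊤} | OUT={b:0, e:6; rest ⊤}
  B7: | IN={b:0, e:6; rest ⊤} | OUT={b:0, e:6; rest ⊤}
  B8: | IN={b:0, e:6; rest ⊤} | OUT={b:0, c:2, d:2, e:6; rest ⊤}
  B9: | IN={b:0, e:6; rest ⊤} | OUT={b:0, e:6; rest ⊤}

Merge at B8: IN[B8] = OUT[B7] = {a: ⊤, b: 0, c: ⊤, d: ⊤, e: 6, f: ⊤}
Applying B8's transfer function to that IN value gives OUT[B8] (row B8 above).

Answer: {a: ⊤, b: 0, c: 2, d: 2, e: 6, f: ⊤}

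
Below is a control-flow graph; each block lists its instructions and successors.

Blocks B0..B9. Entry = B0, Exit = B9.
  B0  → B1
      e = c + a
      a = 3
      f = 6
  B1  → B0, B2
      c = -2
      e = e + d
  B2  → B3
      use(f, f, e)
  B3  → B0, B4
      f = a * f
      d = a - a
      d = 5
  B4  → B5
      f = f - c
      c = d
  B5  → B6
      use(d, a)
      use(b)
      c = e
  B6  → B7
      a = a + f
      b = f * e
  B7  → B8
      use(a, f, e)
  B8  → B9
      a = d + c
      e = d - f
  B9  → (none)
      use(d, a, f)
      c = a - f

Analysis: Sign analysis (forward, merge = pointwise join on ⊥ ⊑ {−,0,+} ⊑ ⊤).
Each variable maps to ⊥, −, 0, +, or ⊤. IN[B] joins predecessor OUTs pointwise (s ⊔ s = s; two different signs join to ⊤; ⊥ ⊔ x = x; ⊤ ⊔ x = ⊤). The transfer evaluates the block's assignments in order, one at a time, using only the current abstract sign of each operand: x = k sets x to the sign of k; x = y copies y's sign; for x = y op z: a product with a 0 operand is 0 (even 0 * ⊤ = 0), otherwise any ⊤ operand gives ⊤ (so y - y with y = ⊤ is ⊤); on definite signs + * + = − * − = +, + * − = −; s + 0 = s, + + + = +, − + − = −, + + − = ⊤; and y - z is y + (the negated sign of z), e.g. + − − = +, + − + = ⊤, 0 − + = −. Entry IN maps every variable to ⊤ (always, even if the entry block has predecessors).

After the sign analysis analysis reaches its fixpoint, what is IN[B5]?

Answer: {a: +, b: ⊤, c: +, d: +, e: ⊤, f: +}

Working:
Converged values:
  B0: | IN=(all ⊤) | OUT={a:+, f:+; rest ⊤}
  B1: | IN={a:+, f:+; rest ⊤} | OUT={a:+, c:-, f:+; rest ⊤}
  B2: | IN={a:+, c:-, f:+; rest ⊤} | OUT={a:+, c:-, f:+; rest ⊤}
  B3: | IN={a:+, c:-, f:+; rest ⊤} | OUT={a:+, c:-, d:+, f:+; rest ⊤}
  B4: | IN={a:+, c:-, d:+, f:+; rest ⊤} | OUT={a:+, c:+, d:+, f:+; rest ⊤}
  B5: | IN={a:+, c:+, d:+, f:+; rest ⊤} | OUT={a:+, d:+, f:+; rest ⊤}
  B6: | IN={a:+, d:+, f:+; rest ⊤} | OUT={a:+, d:+, f:+; rest ⊤}
  B7: | IN={a:+, d:+, f:+; rest ⊤} | OUT={a:+, d:+, f:+; rest ⊤}
  B8: | IN={a:+, d:+, f:+; rest ⊤} | OUT={d:+, f:+; rest ⊤}
  B9: | IN={d:+, f:+; rest ⊤} | OUT={d:+, f:+; rest ⊤}

Merge at B5: IN[B5] = OUT[B4] = {a: +, b: ⊤, c: +, d: +, e: ⊤, f: +}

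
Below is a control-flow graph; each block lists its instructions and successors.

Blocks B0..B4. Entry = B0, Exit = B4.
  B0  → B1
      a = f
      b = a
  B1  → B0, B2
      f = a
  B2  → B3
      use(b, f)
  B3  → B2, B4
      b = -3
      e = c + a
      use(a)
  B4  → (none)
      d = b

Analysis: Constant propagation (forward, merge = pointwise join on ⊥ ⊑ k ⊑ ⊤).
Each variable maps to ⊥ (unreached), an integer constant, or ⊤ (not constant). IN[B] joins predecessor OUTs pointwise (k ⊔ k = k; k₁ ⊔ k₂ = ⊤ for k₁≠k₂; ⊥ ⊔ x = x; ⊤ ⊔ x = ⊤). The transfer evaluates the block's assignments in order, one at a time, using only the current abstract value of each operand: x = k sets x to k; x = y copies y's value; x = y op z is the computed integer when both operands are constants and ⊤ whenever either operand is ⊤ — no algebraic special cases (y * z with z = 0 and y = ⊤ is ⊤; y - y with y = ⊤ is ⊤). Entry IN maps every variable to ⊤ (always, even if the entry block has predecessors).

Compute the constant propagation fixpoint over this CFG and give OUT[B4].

Answer: {a: ⊤, b: -3, c: ⊤, d: -3, e: ⊤, f: ⊤}

Derivation:
Fixpoint table:
  B0: | IN=(all ⊤) | OUT=(all ⊤)
  B1: | IN=(all ⊤) | OUT=(all ⊤)
  B2: | IN=(all ⊤) | OUT=(all ⊤)
  B3: | IN=(all ⊤) | OUT={b:-3; rest ⊤}
  B4: | IN={b:-3; rest ⊤} | OUT={b:-3, d:-3; rest ⊤}

Merge at B4: IN[B4] = OUT[B3] = {a: ⊤, b: -3, c: ⊤, d: ⊤, e: ⊤, f: ⊤}
Applying B4's transfer function to that IN value gives OUT[B4] (row B4 above).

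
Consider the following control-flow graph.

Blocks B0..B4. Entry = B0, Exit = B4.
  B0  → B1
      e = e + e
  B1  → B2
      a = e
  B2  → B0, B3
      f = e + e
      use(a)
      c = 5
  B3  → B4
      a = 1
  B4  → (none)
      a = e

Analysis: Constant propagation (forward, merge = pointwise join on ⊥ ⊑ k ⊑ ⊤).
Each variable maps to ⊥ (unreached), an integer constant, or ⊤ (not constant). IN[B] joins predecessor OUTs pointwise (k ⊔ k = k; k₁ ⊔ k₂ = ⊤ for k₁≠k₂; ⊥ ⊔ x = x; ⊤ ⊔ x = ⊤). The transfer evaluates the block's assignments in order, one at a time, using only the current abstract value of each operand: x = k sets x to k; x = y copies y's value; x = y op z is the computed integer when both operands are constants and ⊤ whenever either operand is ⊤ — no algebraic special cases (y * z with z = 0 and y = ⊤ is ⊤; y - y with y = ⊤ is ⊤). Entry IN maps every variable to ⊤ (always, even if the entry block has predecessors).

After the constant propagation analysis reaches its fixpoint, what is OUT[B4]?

Answer: {a: ⊤, b: ⊤, c: 5, d: ⊤, e: ⊤, f: ⊤}

Working:
Per-block solution:
  B0:  IN=(all ⊤)  OUT=(all ⊤)
  B1:  IN=(all ⊤)  OUT=(all ⊤)
  B2:  IN=(all ⊤)  OUT={c:5; rest ⊤}
  B3:  IN={c:5; rest ⊤}  OUT={a:1, c:5; rest ⊤}
  B4:  IN={a:1, c:5; rest ⊤}  OUT={c:5; rest ⊤}

Merge at B4: IN[B4] = OUT[B3] = {a: 1, b: ⊤, c: 5, d: ⊤, e: ⊤, f: ⊤}
Applying B4's transfer function to that IN value gives OUT[B4] (row B4 above).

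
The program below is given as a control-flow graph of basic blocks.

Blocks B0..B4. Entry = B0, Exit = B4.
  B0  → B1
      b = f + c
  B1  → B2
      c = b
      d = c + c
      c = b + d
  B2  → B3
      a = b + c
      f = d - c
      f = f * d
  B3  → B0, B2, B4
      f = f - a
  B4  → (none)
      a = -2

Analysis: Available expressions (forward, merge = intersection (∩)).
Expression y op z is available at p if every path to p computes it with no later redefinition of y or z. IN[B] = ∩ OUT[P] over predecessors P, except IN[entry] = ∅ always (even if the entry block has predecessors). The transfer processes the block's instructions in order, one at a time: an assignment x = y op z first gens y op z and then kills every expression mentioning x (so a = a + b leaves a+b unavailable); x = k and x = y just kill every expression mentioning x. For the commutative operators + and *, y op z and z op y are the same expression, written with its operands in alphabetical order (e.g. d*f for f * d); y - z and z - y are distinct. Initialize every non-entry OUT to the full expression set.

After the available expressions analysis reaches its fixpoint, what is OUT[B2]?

Converged values:
  B0:  IN={}  OUT={c+f}
  B1:  IN={c+f}  OUT={b+d}
  B2:  IN={b+d}  OUT={b+c, b+d, d-c}
  B3:  IN={b+c, b+d, d-c}  OUT={b+c, b+d, d-c}
  B4:  IN={b+c, b+d, d-c}  OUT={b+c, b+d, d-c}

Merge at B2: IN[B2] = OUT[B1] ∩ OUT[B3] = {b+d}
Applying B2's transfer function to that IN value gives OUT[B2] (row B2 above).

Answer: {b+c, b+d, d-c}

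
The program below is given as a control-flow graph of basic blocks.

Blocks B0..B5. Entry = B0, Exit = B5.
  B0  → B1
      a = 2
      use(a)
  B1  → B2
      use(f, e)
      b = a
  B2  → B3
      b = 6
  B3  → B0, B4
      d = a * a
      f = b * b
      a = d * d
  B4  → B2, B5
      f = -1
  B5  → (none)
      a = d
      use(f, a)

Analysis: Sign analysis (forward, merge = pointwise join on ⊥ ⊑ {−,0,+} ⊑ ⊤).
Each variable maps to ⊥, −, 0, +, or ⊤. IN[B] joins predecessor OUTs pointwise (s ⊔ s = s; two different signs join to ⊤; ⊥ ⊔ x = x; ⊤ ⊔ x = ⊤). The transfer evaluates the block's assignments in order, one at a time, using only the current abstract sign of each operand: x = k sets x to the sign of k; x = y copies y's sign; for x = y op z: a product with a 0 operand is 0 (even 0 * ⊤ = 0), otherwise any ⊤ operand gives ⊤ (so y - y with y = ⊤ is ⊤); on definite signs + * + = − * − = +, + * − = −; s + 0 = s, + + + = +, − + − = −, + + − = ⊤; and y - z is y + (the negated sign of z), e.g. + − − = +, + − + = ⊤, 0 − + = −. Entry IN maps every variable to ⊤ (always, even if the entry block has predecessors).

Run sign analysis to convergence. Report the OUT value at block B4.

Fixpoint table:
  B0:   IN=(all ⊤)   OUT={a:+; rest ⊤}
  B1:   IN={a:+; rest ⊤}   OUT={a:+, b:+; rest ⊤}
  B2:   IN={a:+, b:+; rest ⊤}   OUT={a:+, b:+; rest ⊤}
  B3:   IN={a:+, b:+; rest ⊤}   OUT={a:+, b:+, d:+, f:+; rest ⊤}
  B4:   IN={a:+, b:+, d:+, f:+; rest ⊤}   OUT={a:+, b:+, d:+, f:-; rest ⊤}
  B5:   IN={a:+, b:+, d:+, f:-; rest ⊤}   OUT={a:+, b:+, d:+, f:-; rest ⊤}

Merge at B4: IN[B4] = OUT[B3] = {a: +, b: +, c: ⊤, d: +, e: ⊤, f: +}
Applying B4's transfer function to that IN value gives OUT[B4] (row B4 above).

Answer: {a: +, b: +, c: ⊤, d: +, e: ⊤, f: -}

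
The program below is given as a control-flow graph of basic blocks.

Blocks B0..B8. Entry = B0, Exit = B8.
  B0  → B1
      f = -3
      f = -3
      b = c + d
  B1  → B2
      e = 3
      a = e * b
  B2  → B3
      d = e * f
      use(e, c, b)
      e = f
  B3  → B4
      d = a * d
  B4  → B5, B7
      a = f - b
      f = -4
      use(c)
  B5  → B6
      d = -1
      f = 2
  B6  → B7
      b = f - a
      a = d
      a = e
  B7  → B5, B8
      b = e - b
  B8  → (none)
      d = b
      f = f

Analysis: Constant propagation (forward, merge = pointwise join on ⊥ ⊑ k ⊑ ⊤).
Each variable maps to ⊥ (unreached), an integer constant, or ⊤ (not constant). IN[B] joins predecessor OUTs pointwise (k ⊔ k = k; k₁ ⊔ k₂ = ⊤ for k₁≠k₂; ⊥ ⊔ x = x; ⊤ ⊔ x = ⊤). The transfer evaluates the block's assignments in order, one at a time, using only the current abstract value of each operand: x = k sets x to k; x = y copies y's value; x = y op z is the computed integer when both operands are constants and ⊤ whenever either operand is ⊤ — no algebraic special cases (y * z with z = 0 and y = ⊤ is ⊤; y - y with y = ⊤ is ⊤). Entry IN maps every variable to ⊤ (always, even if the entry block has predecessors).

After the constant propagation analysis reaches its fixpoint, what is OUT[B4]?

Converged values:
  B0:  IN=(all ⊤)  OUT={f:-3; rest ⊤}
  B1:  IN={f:-3; rest ⊤}  OUT={e:3, f:-3; rest ⊤}
  B2:  IN={e:3, f:-3; rest ⊤}  OUT={d:-9, e:-3, f:-3; rest ⊤}
  B3:  IN={d:-9, e:-3, f:-3; rest ⊤}  OUT={e:-3, f:-3; rest ⊤}
  B4:  IN={e:-3, f:-3; rest ⊤}  OUT={e:-3, f:-4; rest ⊤}
  B5:  IN={e:-3; rest ⊤}  OUT={d:-1, e:-3, f:2; rest ⊤}
  B6:  IN={d:-1, e:-3, f:2; rest ⊤}  OUT={a:-3, d:-1, e:-3, f:2; rest ⊤}
  B7:  IN={e:-3; rest ⊤}  OUT={e:-3; rest ⊤}
  B8:  IN={e:-3; rest ⊤}  OUT={e:-3; rest ⊤}

Merge at B4: IN[B4] = OUT[B3] = {a: ⊤, b: ⊤, c: ⊤, d: ⊤, e: -3, f: -3}
Applying B4's transfer function to that IN value gives OUT[B4] (row B4 above).

Answer: {a: ⊤, b: ⊤, c: ⊤, d: ⊤, e: -3, f: -4}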